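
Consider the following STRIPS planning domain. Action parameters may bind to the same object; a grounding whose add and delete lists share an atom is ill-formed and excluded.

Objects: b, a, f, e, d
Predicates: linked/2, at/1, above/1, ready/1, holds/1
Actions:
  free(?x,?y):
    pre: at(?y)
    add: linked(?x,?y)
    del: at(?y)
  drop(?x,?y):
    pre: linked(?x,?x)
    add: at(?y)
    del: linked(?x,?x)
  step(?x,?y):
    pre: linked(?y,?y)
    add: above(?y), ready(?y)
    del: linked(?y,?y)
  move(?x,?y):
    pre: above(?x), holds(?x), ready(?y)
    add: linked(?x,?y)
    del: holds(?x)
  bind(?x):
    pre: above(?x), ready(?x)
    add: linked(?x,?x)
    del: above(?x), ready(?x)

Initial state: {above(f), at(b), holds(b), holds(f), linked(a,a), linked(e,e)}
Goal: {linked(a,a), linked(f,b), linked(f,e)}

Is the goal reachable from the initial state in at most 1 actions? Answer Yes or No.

No

1. free(f,b)  →  {above(f), holds(b), holds(f), linked(a,a), linked(e,e), linked(f,b)}
2. drop(e,e)  →  {above(f), at(e), holds(b), holds(f), linked(a,a), linked(f,b)}
3. free(f,e)  →  {above(f), holds(b), holds(f), linked(a,a), linked(f,b), linked(f,e)}
optimal plan length = 3; 3 > 1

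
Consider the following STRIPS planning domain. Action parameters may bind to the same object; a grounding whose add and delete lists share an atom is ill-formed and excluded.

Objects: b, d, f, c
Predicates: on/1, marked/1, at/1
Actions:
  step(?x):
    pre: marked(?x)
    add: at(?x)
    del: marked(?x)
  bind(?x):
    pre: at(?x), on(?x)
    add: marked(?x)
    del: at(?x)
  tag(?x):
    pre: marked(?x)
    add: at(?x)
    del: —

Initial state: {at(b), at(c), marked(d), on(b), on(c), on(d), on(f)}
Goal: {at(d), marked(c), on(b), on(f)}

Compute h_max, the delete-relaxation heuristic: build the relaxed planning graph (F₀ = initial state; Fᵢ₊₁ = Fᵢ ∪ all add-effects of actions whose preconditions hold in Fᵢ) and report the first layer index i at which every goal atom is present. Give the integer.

F0 = init (7 atoms)
F1 = F0 ∪ {at(d), marked(b), marked(c)}  (10 atoms)
goal ⊆ F1  ⇒  h_max = 1

1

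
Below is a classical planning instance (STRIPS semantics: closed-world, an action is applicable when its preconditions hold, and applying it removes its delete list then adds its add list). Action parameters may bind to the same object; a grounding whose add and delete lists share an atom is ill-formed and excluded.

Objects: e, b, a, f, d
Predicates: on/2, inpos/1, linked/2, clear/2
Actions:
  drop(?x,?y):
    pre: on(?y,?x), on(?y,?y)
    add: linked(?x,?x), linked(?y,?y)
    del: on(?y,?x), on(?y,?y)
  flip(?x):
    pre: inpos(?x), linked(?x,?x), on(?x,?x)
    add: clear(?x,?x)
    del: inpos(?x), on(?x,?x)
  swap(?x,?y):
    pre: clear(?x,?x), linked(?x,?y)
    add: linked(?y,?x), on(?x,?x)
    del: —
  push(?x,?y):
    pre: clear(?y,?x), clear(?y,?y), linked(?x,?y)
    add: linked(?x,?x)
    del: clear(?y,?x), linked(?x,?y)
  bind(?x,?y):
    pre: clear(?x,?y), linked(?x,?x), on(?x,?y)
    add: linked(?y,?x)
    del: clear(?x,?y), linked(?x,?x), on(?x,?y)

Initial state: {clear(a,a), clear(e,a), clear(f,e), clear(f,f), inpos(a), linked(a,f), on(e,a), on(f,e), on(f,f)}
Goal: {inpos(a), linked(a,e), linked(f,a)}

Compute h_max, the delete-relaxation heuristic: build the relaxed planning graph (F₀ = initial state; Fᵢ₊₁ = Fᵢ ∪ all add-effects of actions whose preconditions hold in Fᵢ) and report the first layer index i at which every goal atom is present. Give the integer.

F0 = init (9 atoms)
F1 = F0 ∪ {linked(e,e), linked(f,a), linked(f,f), on(a,a)}  (13 atoms)
F2 = F1 ∪ {linked(a,a), linked(a,e), linked(e,f)}  (16 atoms)
goal ⊆ F2  ⇒  h_max = 2

2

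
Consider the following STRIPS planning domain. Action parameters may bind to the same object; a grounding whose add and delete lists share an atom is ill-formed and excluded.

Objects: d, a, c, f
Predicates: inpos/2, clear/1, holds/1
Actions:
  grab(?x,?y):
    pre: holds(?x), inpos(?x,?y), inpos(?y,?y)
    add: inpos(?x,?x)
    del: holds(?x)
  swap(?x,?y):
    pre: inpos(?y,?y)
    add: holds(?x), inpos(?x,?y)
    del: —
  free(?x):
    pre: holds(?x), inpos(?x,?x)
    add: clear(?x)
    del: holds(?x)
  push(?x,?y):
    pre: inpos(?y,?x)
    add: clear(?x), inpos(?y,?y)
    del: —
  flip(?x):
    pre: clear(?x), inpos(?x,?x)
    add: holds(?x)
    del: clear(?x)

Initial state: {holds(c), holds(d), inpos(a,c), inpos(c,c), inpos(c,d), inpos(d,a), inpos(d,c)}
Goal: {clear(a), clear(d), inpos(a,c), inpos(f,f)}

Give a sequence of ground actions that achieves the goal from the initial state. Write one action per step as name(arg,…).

push(a,d); swap(f,d); push(d,f)

1. push(a,d)  →  {clear(a), holds(c), holds(d), inpos(a,c), inpos(c,c), inpos(c,d), inpos(d,a), inpos(d,c), inpos(d,d)}
2. swap(f,d)  →  {clear(a), holds(c), holds(d), holds(f), inpos(a,c), inpos(c,c), inpos(c,d), inpos(d,a), inpos(d,c), inpos(d,d), inpos(f,d)}
3. push(d,f)  →  {clear(a), clear(d), holds(c), holds(d), holds(f), inpos(a,c), inpos(c,c), inpos(c,d), inpos(d,a), inpos(d,c), inpos(d,d), inpos(f,d), inpos(f,f)}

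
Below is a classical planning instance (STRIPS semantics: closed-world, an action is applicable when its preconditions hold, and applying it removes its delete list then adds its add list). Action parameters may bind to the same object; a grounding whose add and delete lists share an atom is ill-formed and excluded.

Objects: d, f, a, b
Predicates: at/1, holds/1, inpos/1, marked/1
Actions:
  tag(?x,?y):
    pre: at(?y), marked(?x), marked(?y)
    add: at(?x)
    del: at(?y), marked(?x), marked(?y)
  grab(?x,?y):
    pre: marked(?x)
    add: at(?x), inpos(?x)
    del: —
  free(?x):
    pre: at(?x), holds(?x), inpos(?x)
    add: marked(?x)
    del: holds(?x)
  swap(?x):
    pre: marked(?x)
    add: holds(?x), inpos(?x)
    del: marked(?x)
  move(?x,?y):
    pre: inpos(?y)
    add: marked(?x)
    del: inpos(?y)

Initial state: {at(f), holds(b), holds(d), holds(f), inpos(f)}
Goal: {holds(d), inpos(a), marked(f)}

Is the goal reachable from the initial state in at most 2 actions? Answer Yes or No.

No

1. free(f)  →  {at(f), holds(b), holds(d), inpos(f), marked(f)}
2. move(a,f)  →  {at(f), holds(b), holds(d), marked(a), marked(f)}
3. grab(a,d)  →  {at(a), at(f), holds(b), holds(d), inpos(a), marked(a), marked(f)}
optimal plan length = 3; 3 > 2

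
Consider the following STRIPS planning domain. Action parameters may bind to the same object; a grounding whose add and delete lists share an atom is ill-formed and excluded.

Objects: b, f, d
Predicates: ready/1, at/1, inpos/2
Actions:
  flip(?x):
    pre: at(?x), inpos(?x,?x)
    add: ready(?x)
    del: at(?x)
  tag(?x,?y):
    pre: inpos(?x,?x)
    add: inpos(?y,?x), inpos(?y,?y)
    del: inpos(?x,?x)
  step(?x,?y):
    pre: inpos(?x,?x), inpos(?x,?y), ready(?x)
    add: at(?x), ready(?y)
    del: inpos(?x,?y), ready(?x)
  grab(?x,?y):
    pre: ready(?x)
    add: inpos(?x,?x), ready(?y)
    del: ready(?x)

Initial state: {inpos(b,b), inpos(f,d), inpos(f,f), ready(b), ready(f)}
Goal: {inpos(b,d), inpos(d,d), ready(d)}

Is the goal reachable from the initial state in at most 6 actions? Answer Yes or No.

1. tag(b,d)  →  {inpos(d,b), inpos(d,d), inpos(f,d), inpos(f,f), ready(b), ready(f)}
2. tag(d,b)  →  {inpos(b,b), inpos(b,d), inpos(d,b), inpos(f,d), inpos(f,f), ready(b), ready(f)}
3. tag(b,d)  →  {inpos(b,d), inpos(d,b), inpos(d,d), inpos(f,d), inpos(f,f), ready(b), ready(f)}
4. step(f,d)  →  {at(f), inpos(b,d), inpos(d,b), inpos(d,d), inpos(f,f), ready(b), ready(d)}
optimal plan length = 4; 4 ≤ 6

Yes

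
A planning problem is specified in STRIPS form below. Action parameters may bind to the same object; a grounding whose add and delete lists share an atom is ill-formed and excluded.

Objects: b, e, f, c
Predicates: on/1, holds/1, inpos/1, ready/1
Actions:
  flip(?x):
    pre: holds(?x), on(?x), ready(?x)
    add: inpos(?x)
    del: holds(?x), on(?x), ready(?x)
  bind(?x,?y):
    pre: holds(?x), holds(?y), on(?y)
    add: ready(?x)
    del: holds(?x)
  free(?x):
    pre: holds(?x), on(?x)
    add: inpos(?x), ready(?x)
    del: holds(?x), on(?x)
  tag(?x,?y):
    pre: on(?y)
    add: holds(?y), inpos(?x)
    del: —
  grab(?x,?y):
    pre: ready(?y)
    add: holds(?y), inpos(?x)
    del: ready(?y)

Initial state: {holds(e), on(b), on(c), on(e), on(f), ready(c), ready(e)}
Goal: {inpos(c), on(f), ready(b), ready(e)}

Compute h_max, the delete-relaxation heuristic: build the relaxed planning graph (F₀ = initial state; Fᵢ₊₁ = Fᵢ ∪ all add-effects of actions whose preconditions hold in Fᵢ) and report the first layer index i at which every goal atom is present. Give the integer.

2

F0 = init (7 atoms)
F1 = F0 ∪ {holds(b), holds(c), holds(f), inpos(b), inpos(c), inpos(e), inpos(f)}  (14 atoms)
F2 = F1 ∪ {ready(b), ready(f)}  (16 atoms)
goal ⊆ F2  ⇒  h_max = 2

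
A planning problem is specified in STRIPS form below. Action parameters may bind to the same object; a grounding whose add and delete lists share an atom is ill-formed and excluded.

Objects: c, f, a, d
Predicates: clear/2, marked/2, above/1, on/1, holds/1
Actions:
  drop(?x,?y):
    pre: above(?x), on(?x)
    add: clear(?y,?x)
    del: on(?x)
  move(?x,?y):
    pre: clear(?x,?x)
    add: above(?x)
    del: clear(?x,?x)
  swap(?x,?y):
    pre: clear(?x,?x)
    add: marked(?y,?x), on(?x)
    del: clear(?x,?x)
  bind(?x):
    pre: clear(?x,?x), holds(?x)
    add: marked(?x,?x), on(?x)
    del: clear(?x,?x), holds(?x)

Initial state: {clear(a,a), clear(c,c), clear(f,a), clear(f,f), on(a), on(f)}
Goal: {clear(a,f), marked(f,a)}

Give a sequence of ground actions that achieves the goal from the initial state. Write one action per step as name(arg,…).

1. move(f,c)  →  {above(f), clear(a,a), clear(c,c), clear(f,a), on(a), on(f)}
2. drop(f,a)  →  {above(f), clear(a,a), clear(a,f), clear(c,c), clear(f,a), on(a)}
3. swap(a,f)  →  {above(f), clear(a,f), clear(c,c), clear(f,a), marked(f,a), on(a)}

move(f,c); drop(f,a); swap(a,f)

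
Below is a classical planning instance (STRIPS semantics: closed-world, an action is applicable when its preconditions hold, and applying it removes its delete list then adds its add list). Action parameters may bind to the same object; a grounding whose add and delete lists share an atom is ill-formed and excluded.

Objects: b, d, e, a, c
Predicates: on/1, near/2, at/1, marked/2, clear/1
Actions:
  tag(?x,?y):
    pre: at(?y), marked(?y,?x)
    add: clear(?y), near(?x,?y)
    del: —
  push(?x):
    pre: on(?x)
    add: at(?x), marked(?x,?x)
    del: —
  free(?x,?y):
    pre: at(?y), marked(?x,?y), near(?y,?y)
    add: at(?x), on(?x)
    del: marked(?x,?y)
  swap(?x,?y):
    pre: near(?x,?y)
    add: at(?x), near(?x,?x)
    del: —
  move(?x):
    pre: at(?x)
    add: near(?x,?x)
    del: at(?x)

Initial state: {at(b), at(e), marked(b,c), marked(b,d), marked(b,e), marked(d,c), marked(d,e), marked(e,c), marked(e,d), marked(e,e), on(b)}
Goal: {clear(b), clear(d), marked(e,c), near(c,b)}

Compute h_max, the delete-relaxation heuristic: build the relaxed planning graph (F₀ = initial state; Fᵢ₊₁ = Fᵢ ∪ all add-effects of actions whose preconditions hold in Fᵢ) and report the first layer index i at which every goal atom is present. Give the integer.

F0 = init (11 atoms)
F1 = F0 ∪ {clear(b), clear(e), marked(b,b), near(b,b), near(c,b), near(c,e), near(d,b), near(d,e), near(e,b), near(e,e)}  (21 atoms)
F2 = F1 ∪ {at(c), at(d), near(c,c), near(d,d), on(d), on(e)}  (27 atoms)
F3 = F2 ∪ {clear(d), marked(d,d), near(c,d), near(e,d)}  (31 atoms)
goal ⊆ F3  ⇒  h_max = 3

3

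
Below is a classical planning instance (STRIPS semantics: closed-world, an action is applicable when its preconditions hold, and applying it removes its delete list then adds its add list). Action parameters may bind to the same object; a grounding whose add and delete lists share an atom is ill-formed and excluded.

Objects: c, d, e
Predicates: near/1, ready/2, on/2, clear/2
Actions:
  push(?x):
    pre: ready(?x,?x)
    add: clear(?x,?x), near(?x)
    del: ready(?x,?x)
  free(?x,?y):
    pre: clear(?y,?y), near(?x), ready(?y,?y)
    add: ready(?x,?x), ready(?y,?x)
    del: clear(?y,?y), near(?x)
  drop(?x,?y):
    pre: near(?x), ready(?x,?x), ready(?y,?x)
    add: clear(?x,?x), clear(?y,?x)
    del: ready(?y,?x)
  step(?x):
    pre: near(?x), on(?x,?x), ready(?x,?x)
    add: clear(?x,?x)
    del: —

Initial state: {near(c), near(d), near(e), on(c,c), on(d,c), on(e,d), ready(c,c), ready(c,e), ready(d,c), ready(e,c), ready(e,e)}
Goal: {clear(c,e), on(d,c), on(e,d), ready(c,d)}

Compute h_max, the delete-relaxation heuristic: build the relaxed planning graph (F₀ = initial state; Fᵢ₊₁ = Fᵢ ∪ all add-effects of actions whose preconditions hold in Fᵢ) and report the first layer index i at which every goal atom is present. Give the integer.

F0 = init (11 atoms)
F1 = F0 ∪ {clear(c,c), clear(c,e), clear(d,c), clear(e,c), clear(e,e)}  (16 atoms)
F2 = F1 ∪ {ready(c,d), ready(d,d), ready(e,d)}  (19 atoms)
goal ⊆ F2  ⇒  h_max = 2

2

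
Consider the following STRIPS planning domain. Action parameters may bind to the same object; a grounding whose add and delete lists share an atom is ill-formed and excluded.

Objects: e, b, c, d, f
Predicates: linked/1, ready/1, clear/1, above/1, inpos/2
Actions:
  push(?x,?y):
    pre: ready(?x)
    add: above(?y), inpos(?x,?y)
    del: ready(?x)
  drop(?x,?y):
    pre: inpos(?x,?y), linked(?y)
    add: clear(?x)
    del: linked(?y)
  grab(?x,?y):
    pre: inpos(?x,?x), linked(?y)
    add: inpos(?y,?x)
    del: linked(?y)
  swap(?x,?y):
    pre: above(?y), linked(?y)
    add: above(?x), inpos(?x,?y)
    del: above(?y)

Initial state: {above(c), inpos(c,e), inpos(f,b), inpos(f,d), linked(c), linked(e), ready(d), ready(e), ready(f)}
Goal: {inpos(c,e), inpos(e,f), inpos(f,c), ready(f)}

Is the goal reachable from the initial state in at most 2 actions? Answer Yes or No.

Yes

1. push(e,f)  →  {above(c), above(f), inpos(c,e), inpos(e,f), inpos(f,b), inpos(f,d), linked(c), linked(e), ready(d), ready(f)}
2. swap(f,c)  →  {above(f), inpos(c,e), inpos(e,f), inpos(f,b), inpos(f,c), inpos(f,d), linked(c), linked(e), ready(d), ready(f)}
optimal plan length = 2; 2 ≤ 2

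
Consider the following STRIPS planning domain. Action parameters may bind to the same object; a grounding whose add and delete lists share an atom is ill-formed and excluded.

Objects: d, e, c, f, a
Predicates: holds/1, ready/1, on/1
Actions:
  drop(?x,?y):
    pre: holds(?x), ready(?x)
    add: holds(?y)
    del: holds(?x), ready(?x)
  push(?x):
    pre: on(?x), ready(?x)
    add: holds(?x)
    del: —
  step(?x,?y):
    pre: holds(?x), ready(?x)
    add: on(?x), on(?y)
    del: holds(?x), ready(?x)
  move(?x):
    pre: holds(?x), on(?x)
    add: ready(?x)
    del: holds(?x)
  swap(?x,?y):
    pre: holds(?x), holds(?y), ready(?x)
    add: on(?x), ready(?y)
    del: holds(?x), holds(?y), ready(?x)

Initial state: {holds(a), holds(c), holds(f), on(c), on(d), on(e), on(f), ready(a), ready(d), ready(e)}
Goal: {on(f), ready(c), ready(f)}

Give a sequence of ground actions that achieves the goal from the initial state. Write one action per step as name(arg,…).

1. move(c)  →  {holds(a), holds(f), on(c), on(d), on(e), on(f), ready(a), ready(c), ready(d), ready(e)}
2. move(f)  →  {holds(a), on(c), on(d), on(e), on(f), ready(a), ready(c), ready(d), ready(e), ready(f)}

move(c); move(f)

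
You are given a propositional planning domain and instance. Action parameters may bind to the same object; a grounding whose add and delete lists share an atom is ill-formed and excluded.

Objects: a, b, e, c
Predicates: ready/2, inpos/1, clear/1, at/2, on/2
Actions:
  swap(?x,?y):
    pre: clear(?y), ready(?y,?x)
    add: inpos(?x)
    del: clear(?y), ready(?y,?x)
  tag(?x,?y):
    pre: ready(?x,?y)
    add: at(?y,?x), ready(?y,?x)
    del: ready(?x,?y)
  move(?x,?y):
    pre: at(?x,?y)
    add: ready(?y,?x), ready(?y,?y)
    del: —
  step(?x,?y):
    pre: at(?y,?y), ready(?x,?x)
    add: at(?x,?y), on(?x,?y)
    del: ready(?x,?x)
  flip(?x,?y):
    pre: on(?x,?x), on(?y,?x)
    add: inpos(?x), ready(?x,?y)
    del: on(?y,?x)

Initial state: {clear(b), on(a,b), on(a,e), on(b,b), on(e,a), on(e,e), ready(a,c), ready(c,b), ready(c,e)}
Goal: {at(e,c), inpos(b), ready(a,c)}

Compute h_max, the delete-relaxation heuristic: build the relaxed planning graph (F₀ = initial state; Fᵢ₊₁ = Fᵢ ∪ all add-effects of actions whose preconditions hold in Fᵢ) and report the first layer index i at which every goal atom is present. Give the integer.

F0 = init (9 atoms)
F1 = F0 ∪ {at(b,c), at(c,a), at(e,c), inpos(b), inpos(e), ready(b,a), ready(b,b), ready(b,c), ready(c,a), ready(e,a), ready(e,c), ready(e,e)}  (21 atoms)
goal ⊆ F1  ⇒  h_max = 1

1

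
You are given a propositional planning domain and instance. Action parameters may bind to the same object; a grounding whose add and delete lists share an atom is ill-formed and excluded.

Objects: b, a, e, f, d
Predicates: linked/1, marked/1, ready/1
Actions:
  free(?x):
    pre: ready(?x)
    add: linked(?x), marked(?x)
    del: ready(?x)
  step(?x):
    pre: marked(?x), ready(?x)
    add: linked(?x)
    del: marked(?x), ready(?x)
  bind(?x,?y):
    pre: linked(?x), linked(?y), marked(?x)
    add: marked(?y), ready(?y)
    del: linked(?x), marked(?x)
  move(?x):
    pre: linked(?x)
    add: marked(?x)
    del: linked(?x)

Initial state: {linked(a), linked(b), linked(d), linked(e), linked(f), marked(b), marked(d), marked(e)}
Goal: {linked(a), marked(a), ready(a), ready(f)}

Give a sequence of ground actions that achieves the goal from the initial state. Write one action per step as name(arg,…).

bind(b,a); bind(e,f)

1. bind(b,a)  →  {linked(a), linked(d), linked(e), linked(f), marked(a), marked(d), marked(e), ready(a)}
2. bind(e,f)  →  {linked(a), linked(d), linked(f), marked(a), marked(d), marked(f), ready(a), ready(f)}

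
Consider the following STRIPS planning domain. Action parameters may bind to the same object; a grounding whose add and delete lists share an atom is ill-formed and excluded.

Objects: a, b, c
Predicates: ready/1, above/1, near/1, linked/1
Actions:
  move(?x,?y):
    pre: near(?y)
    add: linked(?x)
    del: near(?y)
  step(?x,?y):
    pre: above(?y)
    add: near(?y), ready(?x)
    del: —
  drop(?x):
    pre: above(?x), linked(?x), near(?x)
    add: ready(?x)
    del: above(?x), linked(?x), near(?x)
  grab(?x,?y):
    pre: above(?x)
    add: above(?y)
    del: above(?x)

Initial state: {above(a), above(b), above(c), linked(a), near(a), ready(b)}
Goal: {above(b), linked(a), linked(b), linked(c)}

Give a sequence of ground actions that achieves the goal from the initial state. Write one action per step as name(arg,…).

move(b,a); step(a,a); move(c,a)

1. move(b,a)  →  {above(a), above(b), above(c), linked(a), linked(b), ready(b)}
2. step(a,a)  →  {above(a), above(b), above(c), linked(a), linked(b), near(a), ready(a), ready(b)}
3. move(c,a)  →  {above(a), above(b), above(c), linked(a), linked(b), linked(c), ready(a), ready(b)}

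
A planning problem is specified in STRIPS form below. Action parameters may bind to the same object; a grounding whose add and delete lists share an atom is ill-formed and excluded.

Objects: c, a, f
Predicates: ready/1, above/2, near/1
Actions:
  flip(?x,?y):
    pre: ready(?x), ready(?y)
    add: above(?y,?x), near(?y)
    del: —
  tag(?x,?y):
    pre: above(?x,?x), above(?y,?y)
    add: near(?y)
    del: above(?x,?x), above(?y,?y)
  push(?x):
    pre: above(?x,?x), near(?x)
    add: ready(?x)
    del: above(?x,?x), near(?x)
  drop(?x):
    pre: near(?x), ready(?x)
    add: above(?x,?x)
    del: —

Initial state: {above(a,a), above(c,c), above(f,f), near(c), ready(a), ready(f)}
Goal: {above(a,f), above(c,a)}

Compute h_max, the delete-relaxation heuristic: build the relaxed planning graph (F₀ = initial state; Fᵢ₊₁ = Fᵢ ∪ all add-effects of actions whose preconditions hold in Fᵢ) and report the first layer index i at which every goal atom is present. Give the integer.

2

F0 = init (6 atoms)
F1 = F0 ∪ {above(a,f), above(f,a), near(a), near(f), ready(c)}  (11 atoms)
F2 = F1 ∪ {above(a,c), above(c,a), above(c,f), above(f,c)}  (15 atoms)
goal ⊆ F2  ⇒  h_max = 2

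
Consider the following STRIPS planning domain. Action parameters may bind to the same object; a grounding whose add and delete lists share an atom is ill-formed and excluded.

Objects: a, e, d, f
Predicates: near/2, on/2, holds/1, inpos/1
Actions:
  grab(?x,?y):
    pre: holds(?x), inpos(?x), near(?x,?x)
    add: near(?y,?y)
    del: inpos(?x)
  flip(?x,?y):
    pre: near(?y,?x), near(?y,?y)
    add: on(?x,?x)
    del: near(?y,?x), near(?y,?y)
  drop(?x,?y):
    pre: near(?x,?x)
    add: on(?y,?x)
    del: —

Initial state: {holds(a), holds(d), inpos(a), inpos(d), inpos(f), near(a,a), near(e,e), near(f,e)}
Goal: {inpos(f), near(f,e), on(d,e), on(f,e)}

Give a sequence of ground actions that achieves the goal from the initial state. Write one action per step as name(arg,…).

1. drop(e,d)  →  {holds(a), holds(d), inpos(a), inpos(d), inpos(f), near(a,a), near(e,e), near(f,e), on(d,e)}
2. drop(e,f)  →  {holds(a), holds(d), inpos(a), inpos(d), inpos(f), near(a,a), near(e,e), near(f,e), on(d,e), on(f,e)}

drop(e,d); drop(e,f)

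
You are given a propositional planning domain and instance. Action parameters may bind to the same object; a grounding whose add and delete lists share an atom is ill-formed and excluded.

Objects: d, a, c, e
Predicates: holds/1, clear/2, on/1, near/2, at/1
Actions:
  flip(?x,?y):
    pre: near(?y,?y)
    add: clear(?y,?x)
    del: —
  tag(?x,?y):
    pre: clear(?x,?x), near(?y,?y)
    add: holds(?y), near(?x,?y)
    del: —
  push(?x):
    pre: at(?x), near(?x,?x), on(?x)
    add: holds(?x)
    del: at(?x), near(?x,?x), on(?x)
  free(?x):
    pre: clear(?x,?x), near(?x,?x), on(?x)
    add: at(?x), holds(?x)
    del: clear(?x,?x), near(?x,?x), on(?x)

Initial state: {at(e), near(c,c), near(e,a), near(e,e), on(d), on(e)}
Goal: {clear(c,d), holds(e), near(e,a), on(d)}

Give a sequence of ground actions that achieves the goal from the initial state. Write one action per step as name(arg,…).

flip(d,c); push(e)

1. flip(d,c)  →  {at(e), clear(c,d), near(c,c), near(e,a), near(e,e), on(d), on(e)}
2. push(e)  →  {clear(c,d), holds(e), near(c,c), near(e,a), on(d)}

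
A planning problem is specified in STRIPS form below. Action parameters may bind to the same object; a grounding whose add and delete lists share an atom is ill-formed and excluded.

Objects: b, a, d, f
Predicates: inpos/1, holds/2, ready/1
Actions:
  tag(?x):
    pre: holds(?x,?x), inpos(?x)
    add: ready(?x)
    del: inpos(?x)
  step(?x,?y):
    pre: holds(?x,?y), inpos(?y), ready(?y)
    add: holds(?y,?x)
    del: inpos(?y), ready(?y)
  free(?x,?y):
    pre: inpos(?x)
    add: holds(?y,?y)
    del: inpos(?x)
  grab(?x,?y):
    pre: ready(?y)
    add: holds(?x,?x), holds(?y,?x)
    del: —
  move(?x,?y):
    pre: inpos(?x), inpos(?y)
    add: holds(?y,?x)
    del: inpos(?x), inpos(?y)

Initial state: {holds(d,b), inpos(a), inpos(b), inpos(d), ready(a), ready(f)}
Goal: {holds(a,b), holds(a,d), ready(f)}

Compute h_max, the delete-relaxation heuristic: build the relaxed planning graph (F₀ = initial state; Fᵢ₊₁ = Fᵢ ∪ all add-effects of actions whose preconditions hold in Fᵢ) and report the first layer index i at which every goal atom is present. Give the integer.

1

F0 = init (6 atoms)
F1 = F0 ∪ {holds(a,a), holds(a,b), holds(a,d), holds(a,f), holds(b,a), holds(b,b), holds(b,d), holds(d,a), holds(d,d), holds(f,a), holds(f,b), holds(f,d), holds(f,f)}  (19 atoms)
goal ⊆ F1  ⇒  h_max = 1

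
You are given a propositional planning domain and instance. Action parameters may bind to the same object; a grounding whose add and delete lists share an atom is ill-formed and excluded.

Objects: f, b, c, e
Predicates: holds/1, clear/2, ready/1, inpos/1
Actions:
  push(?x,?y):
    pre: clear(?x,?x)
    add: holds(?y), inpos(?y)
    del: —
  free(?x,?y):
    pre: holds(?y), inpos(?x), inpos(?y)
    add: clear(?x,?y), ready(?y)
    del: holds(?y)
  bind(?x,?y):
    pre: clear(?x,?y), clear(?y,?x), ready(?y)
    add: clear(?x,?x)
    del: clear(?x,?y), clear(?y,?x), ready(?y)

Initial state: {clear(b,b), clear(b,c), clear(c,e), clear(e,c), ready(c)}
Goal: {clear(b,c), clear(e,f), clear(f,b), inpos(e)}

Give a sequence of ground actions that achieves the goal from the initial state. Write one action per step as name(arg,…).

1. push(b,f)  →  {clear(b,b), clear(b,c), clear(c,e), clear(e,c), holds(f), inpos(f), ready(c)}
2. push(b,b)  →  {clear(b,b), clear(b,c), clear(c,e), clear(e,c), holds(b), holds(f), inpos(b), inpos(f), ready(c)}
3. push(b,e)  →  {clear(b,b), clear(b,c), clear(c,e), clear(e,c), holds(b), holds(e), holds(f), inpos(b), inpos(e), inpos(f), ready(c)}
4. free(f,b)  →  {clear(b,b), clear(b,c), clear(c,e), clear(e,c), clear(f,b), holds(e), holds(f), inpos(b), inpos(e), inpos(f), ready(b), ready(c)}
5. free(e,f)  →  {clear(b,b), clear(b,c), clear(c,e), clear(e,c), clear(e,f), clear(f,b), holds(e), inpos(b), inpos(e), inpos(f), ready(b), ready(c), ready(f)}

push(b,f); push(b,b); push(b,e); free(f,b); free(e,f)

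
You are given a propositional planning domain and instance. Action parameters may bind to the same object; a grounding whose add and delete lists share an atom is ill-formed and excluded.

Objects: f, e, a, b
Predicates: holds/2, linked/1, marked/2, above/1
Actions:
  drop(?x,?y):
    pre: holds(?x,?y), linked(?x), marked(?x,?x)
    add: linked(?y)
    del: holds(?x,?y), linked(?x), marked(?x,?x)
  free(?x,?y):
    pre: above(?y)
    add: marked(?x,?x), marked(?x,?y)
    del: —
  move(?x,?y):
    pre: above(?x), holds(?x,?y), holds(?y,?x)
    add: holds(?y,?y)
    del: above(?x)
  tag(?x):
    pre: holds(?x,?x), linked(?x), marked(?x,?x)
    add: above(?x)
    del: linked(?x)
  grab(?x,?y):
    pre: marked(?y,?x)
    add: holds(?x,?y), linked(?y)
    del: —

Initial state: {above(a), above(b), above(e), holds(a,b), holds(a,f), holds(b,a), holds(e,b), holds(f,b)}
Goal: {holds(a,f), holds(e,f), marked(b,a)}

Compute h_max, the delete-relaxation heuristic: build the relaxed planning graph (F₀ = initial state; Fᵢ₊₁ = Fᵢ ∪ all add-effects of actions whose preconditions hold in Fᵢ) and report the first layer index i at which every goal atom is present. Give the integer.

2

F0 = init (8 atoms)
F1 = F0 ∪ {holds(a,a), holds(b,b), marked(a,a), marked(a,b), marked(a,e), marked(b,a), marked(b,b), marked(b,e), marked(e,a), marked(e,b), marked(e,e), marked(f,a), marked(f,b), marked(f,e), marked(f,f)}  (23 atoms)
F2 = F1 ∪ {holds(a,e), holds(b,e), holds(b,f), holds(e,a), holds(e,e), holds(e,f), holds(f,f), linked(a), linked(b), linked(e), linked(f)}  (34 atoms)
goal ⊆ F2  ⇒  h_max = 2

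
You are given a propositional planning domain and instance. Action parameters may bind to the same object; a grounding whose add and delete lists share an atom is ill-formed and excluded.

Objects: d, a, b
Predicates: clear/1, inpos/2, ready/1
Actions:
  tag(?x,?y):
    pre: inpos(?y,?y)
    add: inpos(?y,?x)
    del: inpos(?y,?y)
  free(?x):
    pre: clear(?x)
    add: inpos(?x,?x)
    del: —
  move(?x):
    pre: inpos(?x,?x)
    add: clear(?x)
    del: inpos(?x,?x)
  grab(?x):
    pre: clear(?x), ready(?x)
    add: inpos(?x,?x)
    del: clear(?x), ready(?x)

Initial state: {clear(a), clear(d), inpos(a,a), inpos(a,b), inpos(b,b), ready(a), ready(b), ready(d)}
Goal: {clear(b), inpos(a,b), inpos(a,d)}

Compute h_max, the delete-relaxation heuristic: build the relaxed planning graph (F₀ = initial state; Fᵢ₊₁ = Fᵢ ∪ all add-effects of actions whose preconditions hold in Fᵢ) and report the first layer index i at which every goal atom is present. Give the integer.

1

F0 = init (8 atoms)
F1 = F0 ∪ {clear(b), inpos(a,d), inpos(b,a), inpos(b,d), inpos(d,d)}  (13 atoms)
goal ⊆ F1  ⇒  h_max = 1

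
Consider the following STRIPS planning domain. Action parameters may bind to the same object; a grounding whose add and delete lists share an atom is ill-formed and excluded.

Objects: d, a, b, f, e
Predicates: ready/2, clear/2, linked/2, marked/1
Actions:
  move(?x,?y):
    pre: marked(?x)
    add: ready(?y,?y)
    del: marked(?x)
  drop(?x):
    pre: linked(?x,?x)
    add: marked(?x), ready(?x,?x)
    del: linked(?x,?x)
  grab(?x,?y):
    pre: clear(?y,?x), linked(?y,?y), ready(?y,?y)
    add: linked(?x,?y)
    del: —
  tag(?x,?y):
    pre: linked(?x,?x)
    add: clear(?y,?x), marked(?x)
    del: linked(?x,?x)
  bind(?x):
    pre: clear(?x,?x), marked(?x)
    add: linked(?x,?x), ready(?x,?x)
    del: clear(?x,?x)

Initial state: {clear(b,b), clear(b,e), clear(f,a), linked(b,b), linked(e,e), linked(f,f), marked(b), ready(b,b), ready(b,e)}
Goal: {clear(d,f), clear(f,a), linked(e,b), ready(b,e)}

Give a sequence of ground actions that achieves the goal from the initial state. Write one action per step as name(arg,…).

grab(e,b); tag(f,d)

1. grab(e,b)  →  {clear(b,b), clear(b,e), clear(f,a), linked(b,b), linked(e,b), linked(e,e), linked(f,f), marked(b), ready(b,b), ready(b,e)}
2. tag(f,d)  →  {clear(b,b), clear(b,e), clear(d,f), clear(f,a), linked(b,b), linked(e,b), linked(e,e), marked(b), marked(f), ready(b,b), ready(b,e)}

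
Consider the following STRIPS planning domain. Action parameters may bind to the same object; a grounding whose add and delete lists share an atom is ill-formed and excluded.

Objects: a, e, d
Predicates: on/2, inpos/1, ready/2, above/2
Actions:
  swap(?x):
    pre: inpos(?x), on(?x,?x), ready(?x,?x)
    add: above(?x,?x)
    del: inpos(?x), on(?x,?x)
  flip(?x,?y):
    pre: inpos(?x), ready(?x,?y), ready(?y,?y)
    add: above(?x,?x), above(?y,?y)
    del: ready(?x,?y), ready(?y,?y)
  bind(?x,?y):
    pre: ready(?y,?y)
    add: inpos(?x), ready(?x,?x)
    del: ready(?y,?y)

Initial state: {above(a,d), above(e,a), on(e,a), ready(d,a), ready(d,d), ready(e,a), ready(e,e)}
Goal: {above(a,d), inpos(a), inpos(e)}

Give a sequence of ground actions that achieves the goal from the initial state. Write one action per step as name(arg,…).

1. bind(a,e)  →  {above(a,d), above(e,a), inpos(a), on(e,a), ready(a,a), ready(d,a), ready(d,d), ready(e,a)}
2. bind(e,a)  →  {above(a,d), above(e,a), inpos(a), inpos(e), on(e,a), ready(d,a), ready(d,d), ready(e,a), ready(e,e)}

bind(a,e); bind(e,a)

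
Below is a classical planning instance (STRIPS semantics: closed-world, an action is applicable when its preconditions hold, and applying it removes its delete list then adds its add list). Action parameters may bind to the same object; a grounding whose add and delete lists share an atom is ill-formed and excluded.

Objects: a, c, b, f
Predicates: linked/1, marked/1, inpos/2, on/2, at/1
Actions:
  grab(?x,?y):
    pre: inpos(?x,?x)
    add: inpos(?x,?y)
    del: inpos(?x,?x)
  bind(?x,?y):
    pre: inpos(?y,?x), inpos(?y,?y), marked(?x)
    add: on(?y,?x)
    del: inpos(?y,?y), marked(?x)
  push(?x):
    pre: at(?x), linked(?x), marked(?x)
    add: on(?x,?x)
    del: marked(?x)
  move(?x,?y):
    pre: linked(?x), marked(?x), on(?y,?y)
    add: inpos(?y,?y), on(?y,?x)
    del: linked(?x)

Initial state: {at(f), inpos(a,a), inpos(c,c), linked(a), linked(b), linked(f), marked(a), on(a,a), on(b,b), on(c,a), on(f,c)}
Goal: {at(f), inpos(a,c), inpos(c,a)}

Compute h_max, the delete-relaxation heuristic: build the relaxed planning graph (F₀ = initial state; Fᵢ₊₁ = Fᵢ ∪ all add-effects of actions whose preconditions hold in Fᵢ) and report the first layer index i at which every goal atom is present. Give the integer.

F0 = init (11 atoms)
F1 = F0 ∪ {inpos(a,b), inpos(a,c), inpos(a,f), inpos(b,b), inpos(c,a), inpos(c,b), inpos(c,f), on(b,a)}  (19 atoms)
goal ⊆ F1  ⇒  h_max = 1

1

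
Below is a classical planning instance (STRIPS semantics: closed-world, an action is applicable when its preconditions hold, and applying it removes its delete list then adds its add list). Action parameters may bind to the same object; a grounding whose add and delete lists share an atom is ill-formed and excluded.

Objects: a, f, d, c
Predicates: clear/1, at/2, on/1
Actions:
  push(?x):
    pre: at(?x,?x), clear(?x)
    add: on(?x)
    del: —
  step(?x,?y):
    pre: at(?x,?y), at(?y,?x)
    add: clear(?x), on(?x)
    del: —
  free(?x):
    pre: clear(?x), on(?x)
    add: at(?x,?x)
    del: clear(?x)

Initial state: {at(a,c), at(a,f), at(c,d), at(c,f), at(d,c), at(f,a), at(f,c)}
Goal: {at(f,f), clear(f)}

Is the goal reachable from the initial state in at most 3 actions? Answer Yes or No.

1. step(f,a)  →  {at(a,c), at(a,f), at(c,d), at(c,f), at(d,c), at(f,a), at(f,c), clear(f), on(f)}
2. free(f)  →  {at(a,c), at(a,f), at(c,d), at(c,f), at(d,c), at(f,a), at(f,c), at(f,f), on(f)}
3. step(f,a)  →  {at(a,c), at(a,f), at(c,d), at(c,f), at(d,c), at(f,a), at(f,c), at(f,f), clear(f), on(f)}
optimal plan length = 3; 3 ≤ 3

Yes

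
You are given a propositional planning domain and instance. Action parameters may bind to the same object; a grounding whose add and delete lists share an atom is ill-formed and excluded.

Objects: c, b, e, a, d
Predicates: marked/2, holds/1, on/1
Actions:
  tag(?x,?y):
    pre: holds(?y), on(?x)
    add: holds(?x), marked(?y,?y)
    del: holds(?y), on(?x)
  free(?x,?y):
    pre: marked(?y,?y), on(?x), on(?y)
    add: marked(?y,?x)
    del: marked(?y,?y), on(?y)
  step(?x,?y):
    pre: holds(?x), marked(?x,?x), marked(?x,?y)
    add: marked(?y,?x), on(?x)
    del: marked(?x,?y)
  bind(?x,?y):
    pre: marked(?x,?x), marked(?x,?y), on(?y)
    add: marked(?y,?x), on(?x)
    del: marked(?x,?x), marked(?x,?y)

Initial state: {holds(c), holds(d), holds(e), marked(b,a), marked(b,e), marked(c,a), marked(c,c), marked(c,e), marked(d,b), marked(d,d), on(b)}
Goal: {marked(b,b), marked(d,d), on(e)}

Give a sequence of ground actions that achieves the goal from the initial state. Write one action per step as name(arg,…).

tag(b,e); step(c,e); bind(e,c); tag(c,b)

1. tag(b,e)  →  {holds(b), holds(c), holds(d), marked(b,a), marked(b,e), marked(c,a), marked(c,c), marked(c,e), marked(d,b), marked(d,d), marked(e,e)}
2. step(c,e)  →  {holds(b), holds(c), holds(d), marked(b,a), marked(b,e), marked(c,a), marked(c,c), marked(d,b), marked(d,d), marked(e,c), marked(e,e), on(c)}
3. bind(e,c)  →  {holds(b), holds(c), holds(d), marked(b,a), marked(b,e), marked(c,a), marked(c,c), marked(c,e), marked(d,b), marked(d,d), on(c), on(e)}
4. tag(c,b)  →  {holds(c), holds(d), marked(b,a), marked(b,b), marked(b,e), marked(c,a), marked(c,c), marked(c,e), marked(d,b), marked(d,d), on(e)}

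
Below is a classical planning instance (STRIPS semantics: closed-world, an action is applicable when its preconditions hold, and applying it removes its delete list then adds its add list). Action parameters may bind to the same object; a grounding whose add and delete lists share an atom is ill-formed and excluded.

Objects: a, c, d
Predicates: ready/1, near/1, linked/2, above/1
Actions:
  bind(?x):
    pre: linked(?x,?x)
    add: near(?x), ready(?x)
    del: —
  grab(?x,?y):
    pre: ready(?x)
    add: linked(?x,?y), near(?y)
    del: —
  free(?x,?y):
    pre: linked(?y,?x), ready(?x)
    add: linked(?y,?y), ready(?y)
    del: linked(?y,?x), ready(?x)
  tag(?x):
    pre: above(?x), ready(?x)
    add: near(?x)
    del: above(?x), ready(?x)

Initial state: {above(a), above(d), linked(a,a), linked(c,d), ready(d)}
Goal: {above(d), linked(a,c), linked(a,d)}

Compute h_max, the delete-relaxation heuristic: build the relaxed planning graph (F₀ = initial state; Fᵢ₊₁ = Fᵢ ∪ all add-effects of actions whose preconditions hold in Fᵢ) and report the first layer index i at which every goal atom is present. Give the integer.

F0 = init (5 atoms)
F1 = F0 ∪ {linked(c,c), linked(d,a), linked(d,c), linked(d,d), near(a), near(c), near(d), ready(a), ready(c)}  (14 atoms)
F2 = F1 ∪ {linked(a,c), linked(a,d), linked(c,a)}  (17 atoms)
goal ⊆ F2  ⇒  h_max = 2

2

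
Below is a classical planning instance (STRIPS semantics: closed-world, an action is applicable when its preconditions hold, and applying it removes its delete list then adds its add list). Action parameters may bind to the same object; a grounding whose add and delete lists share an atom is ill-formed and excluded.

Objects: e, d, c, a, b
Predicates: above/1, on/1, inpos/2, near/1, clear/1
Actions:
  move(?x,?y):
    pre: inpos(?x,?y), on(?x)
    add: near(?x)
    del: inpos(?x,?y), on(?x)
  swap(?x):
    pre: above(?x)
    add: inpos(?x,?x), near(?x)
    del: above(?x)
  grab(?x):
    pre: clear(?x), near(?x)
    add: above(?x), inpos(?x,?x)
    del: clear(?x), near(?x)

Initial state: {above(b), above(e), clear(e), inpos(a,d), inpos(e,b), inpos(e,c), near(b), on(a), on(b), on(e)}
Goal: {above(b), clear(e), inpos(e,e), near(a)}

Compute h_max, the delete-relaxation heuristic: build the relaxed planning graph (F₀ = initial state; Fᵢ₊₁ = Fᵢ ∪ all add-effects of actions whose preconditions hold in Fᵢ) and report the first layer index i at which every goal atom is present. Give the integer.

F0 = init (10 atoms)
F1 = F0 ∪ {inpos(b,b), inpos(e,e), near(a), near(e)}  (14 atoms)
goal ⊆ F1  ⇒  h_max = 1

1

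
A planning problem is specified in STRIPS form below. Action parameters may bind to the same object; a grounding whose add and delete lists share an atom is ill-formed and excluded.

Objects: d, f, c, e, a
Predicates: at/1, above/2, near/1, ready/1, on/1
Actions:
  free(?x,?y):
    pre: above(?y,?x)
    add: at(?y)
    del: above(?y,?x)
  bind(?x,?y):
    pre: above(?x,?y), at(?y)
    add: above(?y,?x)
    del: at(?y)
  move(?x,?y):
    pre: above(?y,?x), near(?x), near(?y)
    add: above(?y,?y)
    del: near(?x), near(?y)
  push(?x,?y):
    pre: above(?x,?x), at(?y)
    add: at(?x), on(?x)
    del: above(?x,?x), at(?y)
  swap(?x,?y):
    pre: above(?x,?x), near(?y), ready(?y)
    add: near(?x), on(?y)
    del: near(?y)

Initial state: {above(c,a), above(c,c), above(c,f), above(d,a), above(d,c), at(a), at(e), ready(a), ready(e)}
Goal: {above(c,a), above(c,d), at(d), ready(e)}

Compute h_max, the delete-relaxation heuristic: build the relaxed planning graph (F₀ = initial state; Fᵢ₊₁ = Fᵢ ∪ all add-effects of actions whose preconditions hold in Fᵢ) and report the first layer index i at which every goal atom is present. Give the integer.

F0 = init (9 atoms)
F1 = F0 ∪ {above(a,c), above(a,d), at(c), at(d), on(c)}  (14 atoms)
F2 = F1 ∪ {above(c,d)}  (15 atoms)
goal ⊆ F2  ⇒  h_max = 2

2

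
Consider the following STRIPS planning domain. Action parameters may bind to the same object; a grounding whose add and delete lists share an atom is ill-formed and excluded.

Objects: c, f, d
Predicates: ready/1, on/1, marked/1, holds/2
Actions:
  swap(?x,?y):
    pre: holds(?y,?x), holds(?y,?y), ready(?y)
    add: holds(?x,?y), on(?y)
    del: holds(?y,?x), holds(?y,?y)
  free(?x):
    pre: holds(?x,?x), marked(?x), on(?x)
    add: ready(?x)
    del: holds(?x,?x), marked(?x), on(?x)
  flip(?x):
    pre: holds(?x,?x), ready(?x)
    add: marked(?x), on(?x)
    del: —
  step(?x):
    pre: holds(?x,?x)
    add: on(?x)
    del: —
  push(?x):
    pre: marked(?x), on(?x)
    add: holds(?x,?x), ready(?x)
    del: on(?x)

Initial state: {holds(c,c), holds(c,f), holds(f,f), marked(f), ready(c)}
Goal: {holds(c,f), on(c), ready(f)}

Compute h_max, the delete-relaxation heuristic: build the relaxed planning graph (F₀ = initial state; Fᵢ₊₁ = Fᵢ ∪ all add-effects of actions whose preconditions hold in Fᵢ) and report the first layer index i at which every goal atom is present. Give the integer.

F0 = init (5 atoms)
F1 = F0 ∪ {holds(f,c), marked(c), on(c), on(f)}  (9 atoms)
F2 = F1 ∪ {ready(f)}  (10 atoms)
goal ⊆ F2  ⇒  h_max = 2

2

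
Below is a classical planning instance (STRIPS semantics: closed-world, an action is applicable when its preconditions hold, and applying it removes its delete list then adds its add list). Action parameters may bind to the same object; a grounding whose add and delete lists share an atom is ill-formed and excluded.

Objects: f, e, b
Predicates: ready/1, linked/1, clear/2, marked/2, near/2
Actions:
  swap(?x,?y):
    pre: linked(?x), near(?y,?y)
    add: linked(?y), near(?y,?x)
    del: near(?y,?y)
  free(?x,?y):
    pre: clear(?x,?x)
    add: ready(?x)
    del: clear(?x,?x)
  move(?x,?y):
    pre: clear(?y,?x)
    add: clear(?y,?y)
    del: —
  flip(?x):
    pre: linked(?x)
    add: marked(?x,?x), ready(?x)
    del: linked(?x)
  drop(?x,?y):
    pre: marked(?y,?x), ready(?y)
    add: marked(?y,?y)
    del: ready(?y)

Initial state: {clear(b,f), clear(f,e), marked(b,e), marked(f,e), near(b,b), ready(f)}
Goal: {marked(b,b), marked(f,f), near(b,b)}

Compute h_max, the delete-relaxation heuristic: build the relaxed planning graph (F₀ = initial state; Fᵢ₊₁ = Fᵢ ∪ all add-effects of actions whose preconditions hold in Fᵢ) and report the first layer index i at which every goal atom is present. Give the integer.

F0 = init (6 atoms)
F1 = F0 ∪ {clear(b,b), clear(f,f), marked(f,f)}  (9 atoms)
F2 = F1 ∪ {ready(b)}  (10 atoms)
F3 = F2 ∪ {marked(b,b)}  (11 atoms)
goal ⊆ F3  ⇒  h_max = 3

3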